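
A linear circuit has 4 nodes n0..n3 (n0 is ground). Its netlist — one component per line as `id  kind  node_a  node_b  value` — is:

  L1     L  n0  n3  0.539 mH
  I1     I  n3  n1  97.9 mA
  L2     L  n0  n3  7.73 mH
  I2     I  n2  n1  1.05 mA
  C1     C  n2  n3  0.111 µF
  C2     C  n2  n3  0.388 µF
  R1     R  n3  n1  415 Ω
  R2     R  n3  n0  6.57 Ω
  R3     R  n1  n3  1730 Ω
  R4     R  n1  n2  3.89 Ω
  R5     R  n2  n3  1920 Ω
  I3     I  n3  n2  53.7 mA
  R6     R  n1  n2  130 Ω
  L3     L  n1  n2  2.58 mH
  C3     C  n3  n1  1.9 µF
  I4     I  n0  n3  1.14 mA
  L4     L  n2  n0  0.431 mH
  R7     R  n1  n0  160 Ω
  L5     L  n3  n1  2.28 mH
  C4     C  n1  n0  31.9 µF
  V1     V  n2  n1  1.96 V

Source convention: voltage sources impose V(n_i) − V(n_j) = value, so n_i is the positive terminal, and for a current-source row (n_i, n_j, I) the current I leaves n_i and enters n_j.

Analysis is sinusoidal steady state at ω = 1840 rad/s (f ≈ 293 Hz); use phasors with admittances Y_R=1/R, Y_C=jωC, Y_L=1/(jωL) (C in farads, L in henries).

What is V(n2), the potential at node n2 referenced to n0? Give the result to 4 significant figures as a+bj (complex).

MNA unknowns: 3 node voltages V₁..V_3 plus 1 source current (V1)
L1: Y=0.000-1.008j on G[0,3]
I1: z[3]−=0.0979, z[1]+=0.0979
L2: Y=0.000-0.07031j on G[0,3]
I2: z[2]−=0.00105, z[1]+=0.00105
C1: Y=0.000+0.0002042j on G[2,3]
C2: Y=0.000+0.0007139j on G[2,3]
R1: Y=0.002410+0.000j on G[3,1]
R2: Y=0.1522+0.000j on G[3,0]
R3: Y=0.0005780+0.000j on G[1,3]
R4: Y=0.2571+0.000j on G[1,2]
R5: Y=0.0005208+0.000j on G[2,3]
I3: z[3]−=0.0537, z[2]+=0.0537
R6: Y=0.007692+0.000j on G[1,2]
L3: Y=0.000-0.2107j on G[1,2]
C3: Y=0.000+0.003496j on G[3,1]
I4: z[0]−=0.00114, z[3]+=0.00114
L4: Y=0.000-1.261j on G[2,0]
R7: Y=0.006250+0.000j on G[1,0]
L5: Y=0.000-0.2384j on G[3,1]
C4: Y=0.000+0.05870j on G[1,0]
V1: row V2−V1=1.96, i_V1 at 2,1
solve → V1=-1.772+0.1061j, V2=0.1884+0.1061j, V3=-0.3247-0.06115j
aux → i_V1=-0.6002+0.6499j

0.1884+0.1061j V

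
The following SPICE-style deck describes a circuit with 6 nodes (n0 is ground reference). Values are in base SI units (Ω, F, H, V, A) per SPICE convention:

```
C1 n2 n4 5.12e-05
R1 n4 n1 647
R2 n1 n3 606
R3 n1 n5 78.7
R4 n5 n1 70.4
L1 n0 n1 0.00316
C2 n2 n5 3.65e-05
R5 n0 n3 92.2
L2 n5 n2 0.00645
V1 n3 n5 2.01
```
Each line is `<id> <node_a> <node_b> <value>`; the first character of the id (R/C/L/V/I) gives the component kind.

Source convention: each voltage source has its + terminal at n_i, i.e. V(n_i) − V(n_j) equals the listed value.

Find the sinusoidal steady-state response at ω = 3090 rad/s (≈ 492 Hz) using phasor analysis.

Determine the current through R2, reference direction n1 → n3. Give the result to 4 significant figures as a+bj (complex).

-0.002310-6.557e-05j A

MNA unknowns: 5 node voltages V₁..V_5 plus 1 source current (V1)
C1: Y=0.000+0.1582j on G[2,4]
R1: Y=0.001546+0.000j on G[4,1]
R2: Y=0.001650+0.000j on G[1,3]
R3: Y=0.01271+0.000j on G[1,5]
R4: Y=0.01420+0.000j on G[5,1]
L1: Y=0.000-0.1024j on G[0,1]
C2: Y=0.000+0.1128j on G[2,5]
R5: Y=0.01085+0.000j on G[0,3]
L2: Y=0.000-0.05017j on G[5,2]
V1: row V3−V5=2.01, i_V1 at 3,5
solve → V1=-0.01136-0.1470j, V2=-0.6221-0.1224j, V3=1.388-0.1073j, V4=-0.6223-0.1283j, V5=-0.6217-0.1073j
aux → i_V1=-0.01737+0.001098j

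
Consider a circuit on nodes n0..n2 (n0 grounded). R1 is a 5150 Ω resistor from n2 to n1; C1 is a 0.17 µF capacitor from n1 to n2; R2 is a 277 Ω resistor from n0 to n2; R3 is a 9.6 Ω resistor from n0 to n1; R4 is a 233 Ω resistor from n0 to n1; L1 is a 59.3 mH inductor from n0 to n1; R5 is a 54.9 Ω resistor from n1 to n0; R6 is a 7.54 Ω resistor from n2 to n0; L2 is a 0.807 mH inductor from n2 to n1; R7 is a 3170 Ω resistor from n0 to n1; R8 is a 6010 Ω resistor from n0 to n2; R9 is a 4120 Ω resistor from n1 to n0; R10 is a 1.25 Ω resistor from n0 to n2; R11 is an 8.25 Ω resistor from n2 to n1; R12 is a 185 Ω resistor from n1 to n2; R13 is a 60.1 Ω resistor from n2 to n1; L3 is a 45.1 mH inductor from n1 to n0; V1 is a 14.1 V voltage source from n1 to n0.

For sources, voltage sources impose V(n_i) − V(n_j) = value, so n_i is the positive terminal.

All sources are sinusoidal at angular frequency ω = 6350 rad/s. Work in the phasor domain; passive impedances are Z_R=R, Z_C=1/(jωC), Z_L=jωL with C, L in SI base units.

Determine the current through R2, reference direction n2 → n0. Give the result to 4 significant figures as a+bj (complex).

0.008143-0.007684j A

Element admittances at ω=6350 rad/s:
  Y(R1) = 0.0001942+0.000j S between n2,n1
  Y(C1) = 0.000+0.001079j S between n1,n2
  Y(R2) = 0.003610+0.000j S between n0,n2
  Y(R3) = 0.1042+0.000j S between n0,n1
  Y(R4) = 0.004292+0.000j S between n0,n1
  Y(L1) = 0.000-0.002656j S between n0,n1
  Y(R5) = 0.01821+0.000j S between n1,n0
  Y(R6) = 0.1326+0.000j S between n2,n0
  Y(L2) = 0.000-0.1951j S between n2,n1
  Y(R7) = 0.0003155+0.000j S between n0,n1
  Y(R8) = 0.0001664+0.000j S between n0,n2
  Y(R9) = 0.0002427+0.000j S between n1,n0
  Y(R10) = 0.8000+0.000j S between n0,n2
  Y(R11) = 0.1212+0.000j S between n2,n1
  Y(R12) = 0.005405+0.000j S between n1,n2
  Y(R13) = 0.01664+0.000j S between n2,n1
  Y(L3) = 0.000-0.003492j S between n1,n0
  V1: constraint V(n1)−V(n0) = 14.1
Assemble and solve the 3×3 MNA system:
  V(n1)=14.10+0.000j  V(n2)=2.256-2.129j
  i(V1)=-3.906+2.080j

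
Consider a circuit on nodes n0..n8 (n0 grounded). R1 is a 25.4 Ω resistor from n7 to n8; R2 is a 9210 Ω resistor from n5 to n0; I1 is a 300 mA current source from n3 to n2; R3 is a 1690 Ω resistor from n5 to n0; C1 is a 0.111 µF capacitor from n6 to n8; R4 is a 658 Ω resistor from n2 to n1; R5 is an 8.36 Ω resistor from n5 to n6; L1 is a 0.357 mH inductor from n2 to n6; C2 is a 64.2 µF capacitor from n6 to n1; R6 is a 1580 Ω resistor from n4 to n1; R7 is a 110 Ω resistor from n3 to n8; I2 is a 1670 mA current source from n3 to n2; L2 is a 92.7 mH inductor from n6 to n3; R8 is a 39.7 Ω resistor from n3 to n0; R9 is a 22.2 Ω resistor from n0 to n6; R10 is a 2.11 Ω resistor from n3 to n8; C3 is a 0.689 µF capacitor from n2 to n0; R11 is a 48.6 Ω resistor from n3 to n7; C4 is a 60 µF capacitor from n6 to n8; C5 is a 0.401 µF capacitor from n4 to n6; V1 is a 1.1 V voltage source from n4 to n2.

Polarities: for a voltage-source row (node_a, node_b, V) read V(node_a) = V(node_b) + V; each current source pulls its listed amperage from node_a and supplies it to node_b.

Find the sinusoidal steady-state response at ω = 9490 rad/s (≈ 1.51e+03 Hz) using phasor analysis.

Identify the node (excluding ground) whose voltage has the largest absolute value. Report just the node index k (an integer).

4

MNA unknowns: 8 node voltages V₁..V_8 plus 1 source current (V1)
R1: Y=0.03937+0.000j on G[7,8]
R2: Y=0.0001086+0.000j on G[5,0]
I1: z[3]−=0.3, z[2]+=0.3
R3: Y=0.0005917+0.000j on G[5,0]
C1: Y=0.000+0.001053j on G[6,8]
R4: Y=0.001520+0.000j on G[2,1]
R5: Y=0.1196+0.000j on G[5,6]
L1: Y=0.000-0.2952j on G[2,6]
C2: Y=0.000+0.6093j on G[6,1]
R6: Y=0.0006329+0.000j on G[4,1]
R7: Y=0.009091+0.000j on G[3,8]
I2: z[3]−=1.67, z[2]+=1.67
L2: Y=0.000-0.001137j on G[6,3]
R8: Y=0.02519+0.000j on G[3,0]
R9: Y=0.04505+0.000j on G[0,6]
R10: Y=0.4739+0.000j on G[3,8]
C3: Y=0.000+0.006539j on G[2,0]
R11: Y=0.02058+0.000j on G[3,7]
C4: Y=0.000+0.5694j on G[6,8]
C5: Y=0.000+0.003805j on G[4,6]
V1: row V4−V2=1.1, i_V1 at 4,2
solve → V1=1.942-1.347j, V2=2.029+5.537j, V3=-2.046+1.917j, V4=3.129+5.537j, V5=1.907-1.338j, V6=1.918-1.346j, V7=0.4967+1.987j, V8=1.825+2.024j
aux → i_V1=0.02544-0.008965j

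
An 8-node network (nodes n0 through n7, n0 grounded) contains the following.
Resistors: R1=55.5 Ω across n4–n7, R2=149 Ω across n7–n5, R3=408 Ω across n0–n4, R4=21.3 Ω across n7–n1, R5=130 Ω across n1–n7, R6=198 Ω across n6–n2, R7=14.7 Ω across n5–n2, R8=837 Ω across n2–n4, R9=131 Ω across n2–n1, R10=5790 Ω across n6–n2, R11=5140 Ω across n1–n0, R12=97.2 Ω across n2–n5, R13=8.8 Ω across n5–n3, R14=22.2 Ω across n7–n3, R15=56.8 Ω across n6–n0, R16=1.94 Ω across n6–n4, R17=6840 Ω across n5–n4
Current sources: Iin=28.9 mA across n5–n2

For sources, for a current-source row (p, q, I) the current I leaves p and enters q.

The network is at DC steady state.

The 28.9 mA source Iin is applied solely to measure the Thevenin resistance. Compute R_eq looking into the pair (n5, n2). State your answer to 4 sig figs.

R_eq = 11.47 Ω

Apply KCL at each of the 7 non-ground nodes and solve the resulting linear system.
Node n1: branches {R4, R5, R9, R11} → V_1 = -0.03564
Node n2: branches {R6, R7, R8, R9, R10, R12, Iin} → V_2 = 0.1896
Node n3: branches {R13, R14} → V_3 = -0.1208
Node n4: branches {R1, R3, R8, R16, R17} → V_4 = -0.001318
Node n5: branches {R2, R7, R12, R13, R17, Iin} → V_5 = -0.1420
Node n6: branches {R6, R10, R15, R16} → V_6 = 0.0005773
Node n7: branches {R1, R2, R4, R5, R14} → V_7 = -0.06723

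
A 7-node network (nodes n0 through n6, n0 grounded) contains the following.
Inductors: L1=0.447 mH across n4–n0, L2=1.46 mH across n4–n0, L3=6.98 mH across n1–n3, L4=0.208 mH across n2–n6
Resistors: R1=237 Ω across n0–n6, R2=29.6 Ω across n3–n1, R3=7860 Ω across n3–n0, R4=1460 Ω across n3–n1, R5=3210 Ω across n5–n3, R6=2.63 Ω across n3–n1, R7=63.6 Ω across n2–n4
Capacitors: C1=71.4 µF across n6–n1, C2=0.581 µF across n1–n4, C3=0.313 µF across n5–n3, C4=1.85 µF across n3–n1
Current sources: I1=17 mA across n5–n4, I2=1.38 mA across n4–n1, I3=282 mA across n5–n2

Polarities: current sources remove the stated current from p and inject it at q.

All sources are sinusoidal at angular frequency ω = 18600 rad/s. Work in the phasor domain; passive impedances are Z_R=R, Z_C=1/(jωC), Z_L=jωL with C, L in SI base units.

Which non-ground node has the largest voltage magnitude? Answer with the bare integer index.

MNA unknowns: 6 node voltages V₁..V_6
L1: Y=0.000-0.1203j on G[4,0]
R1: Y=0.004219+0.000j on G[0,6]
R2: Y=0.03378+0.000j on G[3,1]
L2: Y=0.000-0.03682j on G[4,0]
R3: Y=0.0001272+0.000j on G[3,0]
C1: Y=0.000+1.328j on G[6,1]
C2: Y=0.000+0.01081j on G[1,4]
R4: Y=0.0006849+0.000j on G[3,1]
L3: Y=0.000-0.007702j on G[1,3]
R5: Y=0.0003115+0.000j on G[5,3]
C3: Y=0.000+0.005822j on G[5,3]
R6: Y=0.3802+0.000j on G[3,1]
I1: z[5]−=0.017, z[4]+=0.017
C4: Y=0.000+0.03441j on G[3,1]
L4: Y=0.000-0.2585j on G[2,6]
I2: z[4]−=0.00138, z[1]+=0.00138
R7: Y=0.01572+0.000j on G[2,4]
I3: z[5]−=0.282, z[2]+=0.282
solve → V1=-0.9128-0.1660j, V2=-0.8759+0.7521j, V3=-1.630-0.1198j, V4=-0.01061+0.02603j, V5=-4.371+51.09j, V6=-0.9201-0.3915j

5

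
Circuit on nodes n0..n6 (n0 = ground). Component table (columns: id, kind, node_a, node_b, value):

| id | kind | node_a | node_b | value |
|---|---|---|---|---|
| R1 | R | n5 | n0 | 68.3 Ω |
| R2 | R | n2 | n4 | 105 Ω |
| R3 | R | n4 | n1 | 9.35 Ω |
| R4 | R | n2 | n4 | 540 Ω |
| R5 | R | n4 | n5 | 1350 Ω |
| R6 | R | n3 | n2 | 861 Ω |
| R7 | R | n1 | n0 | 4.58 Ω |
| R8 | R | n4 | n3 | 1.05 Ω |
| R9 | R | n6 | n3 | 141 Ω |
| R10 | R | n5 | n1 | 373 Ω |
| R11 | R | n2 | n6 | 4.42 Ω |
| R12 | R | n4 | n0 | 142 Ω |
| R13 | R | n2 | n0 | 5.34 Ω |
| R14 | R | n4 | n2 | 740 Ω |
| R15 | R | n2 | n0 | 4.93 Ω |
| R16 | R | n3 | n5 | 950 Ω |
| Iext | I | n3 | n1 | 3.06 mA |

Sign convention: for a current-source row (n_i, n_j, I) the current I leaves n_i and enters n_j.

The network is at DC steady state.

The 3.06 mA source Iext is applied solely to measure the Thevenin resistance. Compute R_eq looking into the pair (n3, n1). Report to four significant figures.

Element admittances at DC:
  Y(R1) = 0.01464 S between n5,n0
  Y(R2) = 0.009524 S between n2,n4
  Y(R3) = 0.1070 S between n4,n1
  Y(R4) = 0.001852 S between n2,n4
  Y(R5) = 0.0007407 S between n4,n5
  Y(R6) = 0.001161 S between n3,n2
  Y(R7) = 0.2183 S between n1,n0
  Y(R8) = 0.9524 S between n4,n3
  Y(R9) = 0.007092 S between n6,n3
  Y(R10) = 0.002681 S between n5,n1
  Y(R11) = 0.2262 S between n2,n6
  Y(R12) = 0.007042 S between n4,n0
  Y(R13) = 0.1873 S between n2,n0
  Y(R14) = 0.001351 S between n4,n2
  Y(R15) = 0.2028 S between n2,n0
  Y(R16) = 0.001053 S between n3,n5
  Iext: injects 0.00306 A into n1 (from n3)
Assemble and solve the 6×6 MNA system:
  V(n1)=0.002703  V(n2)=-0.001084  V(n3)=-0.02328  V(n4)=-0.02028  V(n5)=-0.001689  V(n6)=-0.001758

R_eq = 8.491 Ω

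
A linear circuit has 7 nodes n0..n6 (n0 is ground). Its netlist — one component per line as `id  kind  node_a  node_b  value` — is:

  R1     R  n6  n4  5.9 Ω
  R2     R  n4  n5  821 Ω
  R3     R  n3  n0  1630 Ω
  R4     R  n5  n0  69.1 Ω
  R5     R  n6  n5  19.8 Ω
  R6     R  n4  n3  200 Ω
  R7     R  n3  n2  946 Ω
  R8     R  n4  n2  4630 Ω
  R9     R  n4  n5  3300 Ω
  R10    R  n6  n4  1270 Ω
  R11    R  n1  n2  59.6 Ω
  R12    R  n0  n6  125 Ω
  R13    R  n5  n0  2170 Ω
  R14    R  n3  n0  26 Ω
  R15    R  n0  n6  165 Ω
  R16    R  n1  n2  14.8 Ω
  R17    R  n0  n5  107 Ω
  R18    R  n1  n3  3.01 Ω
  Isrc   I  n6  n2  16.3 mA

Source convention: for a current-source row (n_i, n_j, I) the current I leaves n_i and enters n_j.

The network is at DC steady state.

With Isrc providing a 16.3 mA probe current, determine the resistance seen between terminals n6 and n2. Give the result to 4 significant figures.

Apply KCL at each of the 6 non-ground nodes and solve the resulting linear system.
Node n1: branches {R11, R16, R18} → V_1 = 0.3689
Node n2: branches {R7, R8, R11, R16, Isrc} → V_2 = 0.5568
Node n3: branches {R3, R6, R7, R14, R18} → V_3 = 0.3212
Node n4: branches {R1, R2, R6, R8, R9, R10} → V_4 = -0.3874
Node n5: branches {R2, R4, R5, R9, R13, R17} → V_5 = -0.2794
Node n6: branches {R1, R5, R10, R12, R15, Isrc} → V_6 = -0.4104

R_eq = 59.34 Ω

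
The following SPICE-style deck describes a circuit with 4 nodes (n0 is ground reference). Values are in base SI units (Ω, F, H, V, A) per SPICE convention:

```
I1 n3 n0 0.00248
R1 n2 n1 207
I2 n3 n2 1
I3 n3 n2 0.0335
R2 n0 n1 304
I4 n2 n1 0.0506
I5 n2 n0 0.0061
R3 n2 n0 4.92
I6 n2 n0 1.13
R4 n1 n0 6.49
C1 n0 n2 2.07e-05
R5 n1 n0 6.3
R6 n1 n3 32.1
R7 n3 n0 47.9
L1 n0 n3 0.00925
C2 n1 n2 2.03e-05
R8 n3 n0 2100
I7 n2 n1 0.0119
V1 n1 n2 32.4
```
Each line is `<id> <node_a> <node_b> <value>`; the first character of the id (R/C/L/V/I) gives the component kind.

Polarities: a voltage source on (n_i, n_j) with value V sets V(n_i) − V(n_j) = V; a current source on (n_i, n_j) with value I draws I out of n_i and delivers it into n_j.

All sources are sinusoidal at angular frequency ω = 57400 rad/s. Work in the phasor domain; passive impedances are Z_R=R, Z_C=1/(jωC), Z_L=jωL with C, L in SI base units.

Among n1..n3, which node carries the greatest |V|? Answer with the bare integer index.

MNA unknowns: 3 node voltages V₁..V_3 plus 1 source current (V1)
I1: z[3]−=0.00248, z[0]+=0.00248
R1: Y=0.004831+0.000j on G[2,1]
I2: z[3]−=1, z[2]+=1
I3: z[3]−=0.0335, z[2]+=0.0335
R2: Y=0.003289+0.000j on G[0,1]
I4: z[2]−=0.0506, z[1]+=0.0506
I5: z[2]−=0.0061, z[0]+=0.0061
R3: Y=0.2033+0.000j on G[2,0]
I6: z[2]−=1.13, z[0]+=1.13
R4: Y=0.1541+0.000j on G[1,0]
C1: Y=0.000+1.188j on G[0,2]
R5: Y=0.1587+0.000j on G[1,0]
R6: Y=0.03115+0.000j on G[1,3]
R7: Y=0.02088+0.000j on G[3,0]
L1: Y=0.000-0.001883j on G[0,3]
C2: Y=0.000+1.165j on G[1,2]
R8: Y=0.0004762+0.000j on G[3,0]
I7: z[2]−=0.0119, z[1]+=0.0119
V1: row V1−V2=32.4, i_V1 at 1,2
solve → V1=28.83+7.973j, V2=-3.573+7.973j, V3=-2.793+4.631j
aux → i_V1=-10.19-40.38j

1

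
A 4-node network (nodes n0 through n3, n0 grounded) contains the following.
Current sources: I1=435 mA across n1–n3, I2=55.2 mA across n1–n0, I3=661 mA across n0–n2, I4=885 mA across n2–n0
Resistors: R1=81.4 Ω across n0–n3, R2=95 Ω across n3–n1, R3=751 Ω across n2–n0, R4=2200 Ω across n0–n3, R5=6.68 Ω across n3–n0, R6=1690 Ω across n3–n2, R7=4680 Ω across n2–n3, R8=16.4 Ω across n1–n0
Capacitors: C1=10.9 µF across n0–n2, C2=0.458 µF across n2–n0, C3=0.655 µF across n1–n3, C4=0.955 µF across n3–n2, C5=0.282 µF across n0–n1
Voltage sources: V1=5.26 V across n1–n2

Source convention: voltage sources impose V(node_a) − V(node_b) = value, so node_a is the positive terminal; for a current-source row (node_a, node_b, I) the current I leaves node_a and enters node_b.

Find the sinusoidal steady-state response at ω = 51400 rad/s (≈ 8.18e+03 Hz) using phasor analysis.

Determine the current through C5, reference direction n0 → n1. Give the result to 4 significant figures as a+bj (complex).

0.02225-0.07209j A

Element admittances at ω=51400 rad/s:
  I1: injects 0.435 A into n3 (from n1)
  Y(R1) = 0.01229+0.000j S between n0,n3
  I2: injects 0.0552 A into n0 (from n1)
  Y(C1) = 0.000+0.5603j S between n0,n2
  Y(R2) = 0.01053+0.000j S between n3,n1
  Y(C2) = 0.000+0.02354j S between n2,n0
  Y(R3) = 0.001332+0.000j S between n2,n0
  Y(C3) = 0.000+0.03367j S between n1,n3
  I3: injects 0.661 A into n2 (from n0)
  Y(R4) = 0.0004545+0.000j S between n0,n3
  Y(R5) = 0.1497+0.000j S between n3,n0
  Y(C4) = 0.000+0.04909j S between n3,n2
  Y(R6) = 0.0005917+0.000j S between n3,n2
  I4: injects 0.885 A into n0 (from n2)
  Y(C5) = 0.000+0.01449j S between n0,n1
  Y(R7) = 0.0002137+0.000j S between n2,n3
  Y(R8) = 0.06098+0.000j S between n1,n0
  V1: constraint V(n1)−V(n2) = 5.26
Assemble and solve the 4×4 MNA system:
  V(n1)=4.974+1.535j  V(n2)=-0.2864+1.535j  V(n3)=2.071-0.003282j
  i(V1)=-0.7500-0.2796j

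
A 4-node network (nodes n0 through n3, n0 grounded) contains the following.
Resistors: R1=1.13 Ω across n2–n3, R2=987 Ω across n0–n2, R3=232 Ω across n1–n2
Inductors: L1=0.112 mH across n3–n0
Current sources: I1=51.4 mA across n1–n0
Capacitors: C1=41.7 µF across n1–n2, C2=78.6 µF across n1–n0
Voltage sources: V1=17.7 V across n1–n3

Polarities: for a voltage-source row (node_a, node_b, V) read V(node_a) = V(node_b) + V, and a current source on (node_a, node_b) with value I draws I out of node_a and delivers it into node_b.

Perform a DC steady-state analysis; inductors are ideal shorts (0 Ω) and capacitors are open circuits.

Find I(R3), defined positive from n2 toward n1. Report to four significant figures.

MNA unknowns: 3 node voltages V₁..V_3 plus 2 source currents (L1, V1)
R1: Y=0.8850 on G[2,3]
L1: row V3−V0=0, i_L1 at 3,0
I1: z[1]−=0.0514, z[0]+=0.0514
R2: Y=0.001013 on G[0,2]
R3: Y=0.004310 on G[1,2]
C1: Y=0.000 on G[1,2]
C2: Y=0.000 on G[1,0]
V1: row V1−V3=17.7, i_V1 at 1,3
solve → V1=17.70, V2=0.08570, V3=0.000
aux → i_L1=-0.05149, i_V1=-0.1273

-0.07592 A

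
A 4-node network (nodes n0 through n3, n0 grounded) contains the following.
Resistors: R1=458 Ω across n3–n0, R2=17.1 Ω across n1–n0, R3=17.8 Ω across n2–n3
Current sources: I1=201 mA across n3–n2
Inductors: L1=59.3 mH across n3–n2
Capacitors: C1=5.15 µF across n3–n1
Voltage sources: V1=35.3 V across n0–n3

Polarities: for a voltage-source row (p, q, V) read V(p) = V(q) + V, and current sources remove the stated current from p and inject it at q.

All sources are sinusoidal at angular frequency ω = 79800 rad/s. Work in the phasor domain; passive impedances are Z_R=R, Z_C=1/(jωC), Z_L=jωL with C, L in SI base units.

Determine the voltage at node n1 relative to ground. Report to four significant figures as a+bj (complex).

-34.60-4.923j V

Element admittances at ω=79800 rad/s:
  Y(R1) = 0.002183+0.000j S between n3,n0
  I1: injects 0.201 A into n2 (from n3)
  Y(R2) = 0.05848+0.000j S between n1,n0
  Y(L1) = 0.000-0.0002113j S between n3,n2
  Y(R3) = 0.05618+0.000j S between n2,n3
  Y(C1) = 0.000+0.4110j S between n3,n1
  V1: constraint V(n0)−V(n3) = 35.3
Assemble and solve the 4×4 MNA system:
  V(n1)=-34.60-4.923j  V(n2)=-31.72+0.01346j  V(n3)=-35.30+0.000j
  i(V1)=-2.100-0.2879j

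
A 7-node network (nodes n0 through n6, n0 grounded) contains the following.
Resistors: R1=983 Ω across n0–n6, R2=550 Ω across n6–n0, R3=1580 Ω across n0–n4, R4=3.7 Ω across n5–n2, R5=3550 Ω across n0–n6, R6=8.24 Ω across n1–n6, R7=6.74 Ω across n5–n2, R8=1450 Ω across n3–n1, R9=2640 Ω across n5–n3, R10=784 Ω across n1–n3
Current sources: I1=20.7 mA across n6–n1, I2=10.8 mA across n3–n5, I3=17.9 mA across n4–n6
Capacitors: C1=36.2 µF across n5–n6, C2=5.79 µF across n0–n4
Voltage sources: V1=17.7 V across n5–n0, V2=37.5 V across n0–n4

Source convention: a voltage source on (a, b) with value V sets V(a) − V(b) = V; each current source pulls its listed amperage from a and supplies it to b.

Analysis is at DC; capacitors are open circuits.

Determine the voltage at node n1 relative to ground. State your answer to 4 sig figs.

4.331 V

Element admittances at DC:
  Y(R1) = 0.001017 S between n0,n6
  Y(R2) = 0.001818 S between n6,n0
  Y(R3) = 0.0006329 S between n0,n4
  I1: injects 0.0207 A into n1 (from n6)
  Y(R4) = 0.2703 S between n5,n2
  Y(R5) = 0.0002817 S between n0,n6
  I2: injects 0.0108 A into n5 (from n3)
  I3: injects 0.0179 A into n6 (from n4)
  Y(C1) = 0.000 S between n5,n6
  Y(R6) = 0.1214 S between n1,n6
  Y(R7) = 0.1484 S between n5,n2
  Y(R8) = 0.0006897 S between n3,n1
  Y(R9) = 0.0003788 S between n5,n3
  Y(C2) = 0.000 S between n0,n4
  Y(R10) = 0.001276 S between n1,n3
  V1: constraint V(n5)−V(n0) = 17.7
  V2: constraint V(n0)−V(n4) = 37.5
Assemble and solve the 8×8 MNA system:
  V(n1)=4.331  V(n2)=17.70  V(n3)=1.884  V(n4)=-37.50  V(n5)=17.70  V(n6)=4.200
  i(V1)=0.004809  i(V2)=-0.005834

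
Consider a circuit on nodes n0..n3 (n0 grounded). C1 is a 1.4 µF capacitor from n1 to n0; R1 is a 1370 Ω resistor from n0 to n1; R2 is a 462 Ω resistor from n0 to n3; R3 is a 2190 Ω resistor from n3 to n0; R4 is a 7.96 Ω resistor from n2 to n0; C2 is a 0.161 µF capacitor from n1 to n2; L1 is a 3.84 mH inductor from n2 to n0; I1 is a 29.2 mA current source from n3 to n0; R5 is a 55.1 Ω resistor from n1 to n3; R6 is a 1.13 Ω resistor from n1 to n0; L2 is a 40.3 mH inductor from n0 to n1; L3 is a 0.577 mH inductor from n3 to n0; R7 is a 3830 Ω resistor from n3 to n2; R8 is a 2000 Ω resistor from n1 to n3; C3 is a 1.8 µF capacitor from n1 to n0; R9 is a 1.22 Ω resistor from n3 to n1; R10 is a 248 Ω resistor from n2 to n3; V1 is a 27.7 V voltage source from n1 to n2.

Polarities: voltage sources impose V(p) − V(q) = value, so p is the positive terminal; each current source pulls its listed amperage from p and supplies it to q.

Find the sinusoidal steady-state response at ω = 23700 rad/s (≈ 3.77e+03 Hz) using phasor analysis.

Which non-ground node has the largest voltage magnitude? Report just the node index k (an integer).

Apply KCL at each of the 3 non-ground nodes and solve the resulting linear system.
Node n1: branches {C1, R1, C2, R5, R6, L2, R8, C3, R9, V1} → V_1 = 3.386-0.2831j
Node n2: branches {R4, C2, L1, R7, R10, V1} → V_2 = -24.31-0.2831j
Node n3: branches {R2, R3, I1, R5, L3, R7, R8, R9, R10} → V_3 = 3.201-0.005315j
Source currents: i(V1)=-3.176+0.1247j

2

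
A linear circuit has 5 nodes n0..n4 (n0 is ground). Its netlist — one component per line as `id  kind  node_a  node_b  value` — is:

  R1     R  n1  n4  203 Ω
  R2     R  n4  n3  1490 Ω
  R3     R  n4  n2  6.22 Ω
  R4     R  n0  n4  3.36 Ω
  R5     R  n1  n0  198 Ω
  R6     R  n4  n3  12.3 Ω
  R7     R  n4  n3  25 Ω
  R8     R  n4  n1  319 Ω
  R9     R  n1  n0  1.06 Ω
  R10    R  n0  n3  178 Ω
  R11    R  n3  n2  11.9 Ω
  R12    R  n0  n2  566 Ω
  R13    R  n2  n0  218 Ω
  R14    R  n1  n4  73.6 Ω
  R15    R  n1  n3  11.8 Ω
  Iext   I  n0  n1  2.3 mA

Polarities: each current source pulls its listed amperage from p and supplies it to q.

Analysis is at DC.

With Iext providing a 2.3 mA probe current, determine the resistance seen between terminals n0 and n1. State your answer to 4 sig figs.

Apply KCL at each of the 4 non-ground nodes and solve the resulting linear system.
Node n1: branches {R1, R5, R8, R9, R14, R15, Iext} → V_1 = 0.002271
Node n2: branches {R3, R11, R12, R13} → V_2 = 0.0006325
Node n3: branches {R2, R6, R7, R10, R11, R15} → V_3 = 0.001017
Node n4: branches {R1, R2, R3, R4, R6, R7, R8, R14} → V_4 = 0.0004566

R_eq = 0.9876 Ω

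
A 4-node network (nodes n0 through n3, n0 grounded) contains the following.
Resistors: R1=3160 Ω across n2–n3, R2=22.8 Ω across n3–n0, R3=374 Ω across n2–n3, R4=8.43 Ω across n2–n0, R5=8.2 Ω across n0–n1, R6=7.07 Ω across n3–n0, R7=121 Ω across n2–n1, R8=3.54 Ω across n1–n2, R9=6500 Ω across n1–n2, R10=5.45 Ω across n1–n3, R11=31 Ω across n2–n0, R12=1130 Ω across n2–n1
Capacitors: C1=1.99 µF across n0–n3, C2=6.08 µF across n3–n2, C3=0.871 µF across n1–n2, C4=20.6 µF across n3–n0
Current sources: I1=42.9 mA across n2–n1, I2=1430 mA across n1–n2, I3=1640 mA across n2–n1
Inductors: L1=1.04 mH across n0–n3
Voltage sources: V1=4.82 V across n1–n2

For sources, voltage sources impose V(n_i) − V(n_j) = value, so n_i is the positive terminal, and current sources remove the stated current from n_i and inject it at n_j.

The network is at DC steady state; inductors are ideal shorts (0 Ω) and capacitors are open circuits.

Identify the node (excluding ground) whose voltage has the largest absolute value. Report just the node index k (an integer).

2

MNA unknowns: 3 node voltages V₁..V_3 plus 2 source currents (L1, V1)
R1: Y=0.0003165 on G[2,3]
R2: Y=0.04386 on G[3,0]
R3: Y=0.002674 on G[2,3]
R4: Y=0.1186 on G[2,0]
R5: Y=0.1220 on G[0,1]
R6: Y=0.1414 on G[3,0]
C1: Y=0.000 on G[0,3]
I1: z[2]−=0.0429, z[1]+=0.0429
R7: Y=0.008264 on G[2,1]
C2: Y=0.000 on G[3,2]
R8: Y=0.2825 on G[1,2]
C3: Y=0.000 on G[1,2]
R9: Y=0.0001538 on G[1,2]
I2: z[1]−=1.43, z[2]+=1.43
L1: row V0−V3=0, i_L1 at 0,3
I3: z[2]−=1.64, z[1]+=1.64
C4: Y=0.000 on G[3,0]
R10: Y=0.1835 on G[1,3]
R11: Y=0.03226 on G[2,0]
R12: Y=0.0008850 on G[2,1]
V1: row V1−V2=4.82, i_V1 at 1,2
solve → V1=1.615, V2=-3.205, V3=0.000
aux → i_L1=-0.2867, i_V1=-1.647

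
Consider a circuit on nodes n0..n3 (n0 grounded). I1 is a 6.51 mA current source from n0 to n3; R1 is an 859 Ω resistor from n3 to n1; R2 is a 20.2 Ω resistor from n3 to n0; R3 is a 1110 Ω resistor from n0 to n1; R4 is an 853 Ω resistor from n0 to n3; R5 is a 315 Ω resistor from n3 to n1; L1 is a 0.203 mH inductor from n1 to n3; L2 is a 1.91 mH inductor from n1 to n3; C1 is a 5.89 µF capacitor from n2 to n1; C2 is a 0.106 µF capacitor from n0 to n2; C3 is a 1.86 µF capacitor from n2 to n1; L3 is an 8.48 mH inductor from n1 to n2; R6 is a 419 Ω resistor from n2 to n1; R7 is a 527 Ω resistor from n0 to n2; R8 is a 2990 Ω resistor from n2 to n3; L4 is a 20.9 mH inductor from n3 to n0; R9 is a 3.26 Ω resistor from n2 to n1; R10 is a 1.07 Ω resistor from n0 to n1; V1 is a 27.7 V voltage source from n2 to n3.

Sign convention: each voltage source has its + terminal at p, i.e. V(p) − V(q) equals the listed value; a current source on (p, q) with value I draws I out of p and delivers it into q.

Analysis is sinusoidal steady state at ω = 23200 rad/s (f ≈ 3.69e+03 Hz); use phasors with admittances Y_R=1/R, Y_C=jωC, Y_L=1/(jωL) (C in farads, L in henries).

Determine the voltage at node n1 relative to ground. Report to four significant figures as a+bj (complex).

1.059+0.8406j V

MNA unknowns: 3 node voltages V₁..V_3 plus 1 source current (V1)
I1: z[0]−=0.00651, z[3]+=0.00651
R1: Y=0.001164+0.000j on G[3,1]
R2: Y=0.04950+0.000j on G[3,0]
R3: Y=0.0009009+0.000j on G[0,1]
R4: Y=0.001172+0.000j on G[0,3]
R5: Y=0.003175+0.000j on G[3,1]
L1: Y=0.000-0.2123j on G[1,3]
L2: Y=0.000-0.02257j on G[1,3]
C1: Y=0.000+0.1366j on G[2,1]
C2: Y=0.000+0.002459j on G[0,2]
C3: Y=0.000+0.04315j on G[2,1]
L3: Y=0.000-0.005083j on G[1,2]
R6: Y=0.002387+0.000j on G[2,1]
R7: Y=0.001898+0.000j on G[0,2]
R8: Y=0.0003344+0.000j on G[2,3]
L4: Y=0.000-0.002062j on G[3,0]
R9: Y=0.3067+0.000j on G[2,1]
R10: Y=0.9346+0.000j on G[0,1]
V1: row V2−V3=27.7, i_V1 at 2,3
solve → V1=1.059+0.8406j, V2=7.856-16.10j, V3=-19.84-16.10j
aux → i_V1=-5.125+4.061j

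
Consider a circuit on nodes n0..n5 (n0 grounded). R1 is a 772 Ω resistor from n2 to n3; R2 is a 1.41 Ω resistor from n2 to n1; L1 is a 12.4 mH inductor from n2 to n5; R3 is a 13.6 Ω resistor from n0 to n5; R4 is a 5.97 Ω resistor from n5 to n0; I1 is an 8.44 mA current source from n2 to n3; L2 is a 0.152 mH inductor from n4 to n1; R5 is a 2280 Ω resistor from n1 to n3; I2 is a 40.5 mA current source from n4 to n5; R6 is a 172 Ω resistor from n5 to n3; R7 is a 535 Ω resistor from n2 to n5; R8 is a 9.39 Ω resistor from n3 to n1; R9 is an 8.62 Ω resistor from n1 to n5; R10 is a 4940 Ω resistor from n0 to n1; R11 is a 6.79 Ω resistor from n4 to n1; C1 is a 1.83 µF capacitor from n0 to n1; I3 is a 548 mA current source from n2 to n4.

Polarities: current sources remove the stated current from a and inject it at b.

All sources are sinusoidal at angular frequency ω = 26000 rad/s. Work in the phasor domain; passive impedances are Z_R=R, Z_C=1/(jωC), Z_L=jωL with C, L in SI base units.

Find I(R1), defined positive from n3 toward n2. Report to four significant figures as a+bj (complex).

0.001114+1.500e-06j A

Element admittances at ω=26000 rad/s:
  Y(R1) = 0.001295+0.000j S between n2,n3
  Y(R2) = 0.7092+0.000j S between n2,n1
  Y(L1) = 0.000-0.003102j S between n2,n5
  Y(R3) = 0.07353+0.000j S between n0,n5
  Y(R4) = 0.1675+0.000j S between n5,n0
  I1: injects 0.00844 A into n3 (from n2)
  Y(L2) = 0.000-0.2530j S between n4,n1
  Y(R5) = 0.0004386+0.000j S between n1,n3
  I2: injects 0.0405 A into n5 (from n4)
  Y(R6) = 0.005814+0.000j S between n5,n3
  Y(R7) = 0.001869+0.000j S between n2,n5
  Y(R8) = 0.1065+0.000j S between n3,n1
  Y(R9) = 0.1160+0.000j S between n1,n5
  Y(R10) = 0.0002024+0.000j S between n0,n1
  Y(R11) = 0.1473+0.000j S between n4,n1
  Y(C1) = 0.000+0.04758j S between n0,n1
  I3: injects 0.548 A into n4 (from n2)
Assemble and solve the 5×5 MNA system:
  V(n1)=-0.2508+0.1195j  V(n2)=-1.031+0.1147j  V(n3)=-0.1717+0.1159j  V(n4)=0.6211+1.618j  V(n5)=0.02380+0.04941j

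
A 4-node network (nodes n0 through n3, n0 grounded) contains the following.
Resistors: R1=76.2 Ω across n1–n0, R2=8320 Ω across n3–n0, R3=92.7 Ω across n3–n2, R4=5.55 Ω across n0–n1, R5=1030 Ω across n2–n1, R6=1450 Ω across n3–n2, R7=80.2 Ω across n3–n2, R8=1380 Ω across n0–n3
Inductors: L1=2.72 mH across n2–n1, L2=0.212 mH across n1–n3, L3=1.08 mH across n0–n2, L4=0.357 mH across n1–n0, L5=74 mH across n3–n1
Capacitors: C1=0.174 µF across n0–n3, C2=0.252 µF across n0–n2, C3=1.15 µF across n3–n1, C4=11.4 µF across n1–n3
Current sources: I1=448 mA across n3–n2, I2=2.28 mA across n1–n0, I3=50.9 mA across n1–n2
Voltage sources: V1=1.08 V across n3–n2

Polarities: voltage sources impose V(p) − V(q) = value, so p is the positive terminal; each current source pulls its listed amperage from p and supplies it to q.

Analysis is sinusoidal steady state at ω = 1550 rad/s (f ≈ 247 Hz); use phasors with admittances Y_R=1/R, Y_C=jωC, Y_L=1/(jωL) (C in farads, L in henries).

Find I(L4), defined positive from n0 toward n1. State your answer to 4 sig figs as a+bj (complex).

MNA unknowns: 3 node voltages V₁..V_3 plus 1 source current (V1)
R1: Y=0.01312+0.000j on G[1,0]
L1: Y=0.000-0.2372j on G[2,1]
R2: Y=0.0001202+0.000j on G[3,0]
C1: Y=0.000+0.0002697j on G[0,3]
I1: z[3]−=0.448, z[2]+=0.448
I2: z[1]−=0.00228, z[0]+=0.00228
L2: Y=0.000-3.043j on G[1,3]
R3: Y=0.01079+0.000j on G[3,2]
L3: Y=0.000-0.5974j on G[0,2]
R4: Y=0.1802+0.000j on G[0,1]
I3: z[1]−=0.0509, z[2]+=0.0509
R5: Y=0.0009709+0.000j on G[2,1]
R6: Y=0.0006897+0.000j on G[3,2]
L4: Y=0.000-1.807j on G[1,0]
C2: Y=0.000+0.0003906j on G[0,2]
C3: Y=0.000+0.001783j on G[3,1]
R7: Y=0.01247+0.000j on G[3,2]
L5: Y=0.000-0.008718j on G[3,1]
C4: Y=0.000+0.01767j on G[1,3]
R8: Y=0.0007246+0.000j on G[0,3]
V1: row V3−V2=1.08, i_V1 at 3,2
solve → V1=0.2168-0.02270j, V2=-0.6636-0.005903j, V3=0.4164-0.005903j
aux → i_V1=-0.5252+0.6050j

0.04103+0.3919j A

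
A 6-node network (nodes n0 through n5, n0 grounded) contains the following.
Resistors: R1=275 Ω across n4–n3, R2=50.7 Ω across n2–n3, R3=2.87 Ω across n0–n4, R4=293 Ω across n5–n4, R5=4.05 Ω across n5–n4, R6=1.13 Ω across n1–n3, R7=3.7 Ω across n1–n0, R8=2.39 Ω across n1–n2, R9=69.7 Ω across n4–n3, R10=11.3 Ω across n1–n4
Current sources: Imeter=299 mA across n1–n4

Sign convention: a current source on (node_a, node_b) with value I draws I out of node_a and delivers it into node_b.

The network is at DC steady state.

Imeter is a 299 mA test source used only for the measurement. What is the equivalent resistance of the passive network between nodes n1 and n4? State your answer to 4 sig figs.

R_eq = 3.871 Ω

MNA unknowns: 5 node voltages V₁..V_5
R1: Y=0.003636 on G[4,3]
R2: Y=0.01972 on G[2,3]
R3: Y=0.3484 on G[0,4]
R4: Y=0.003413 on G[5,4]
R5: Y=0.2469 on G[5,4]
R6: Y=0.8850 on G[1,3]
R7: Y=0.2703 on G[1,0]
R8: Y=0.4184 on G[1,2]
R9: Y=0.01435 on G[4,3]
R10: Y=0.08850 on G[1,4]
Imeter: z[1]−=0.299, z[4]+=0.299
solve → V1=-0.6518, V2=-0.6508, V3=-0.6292, V4=0.5056, V5=0.5056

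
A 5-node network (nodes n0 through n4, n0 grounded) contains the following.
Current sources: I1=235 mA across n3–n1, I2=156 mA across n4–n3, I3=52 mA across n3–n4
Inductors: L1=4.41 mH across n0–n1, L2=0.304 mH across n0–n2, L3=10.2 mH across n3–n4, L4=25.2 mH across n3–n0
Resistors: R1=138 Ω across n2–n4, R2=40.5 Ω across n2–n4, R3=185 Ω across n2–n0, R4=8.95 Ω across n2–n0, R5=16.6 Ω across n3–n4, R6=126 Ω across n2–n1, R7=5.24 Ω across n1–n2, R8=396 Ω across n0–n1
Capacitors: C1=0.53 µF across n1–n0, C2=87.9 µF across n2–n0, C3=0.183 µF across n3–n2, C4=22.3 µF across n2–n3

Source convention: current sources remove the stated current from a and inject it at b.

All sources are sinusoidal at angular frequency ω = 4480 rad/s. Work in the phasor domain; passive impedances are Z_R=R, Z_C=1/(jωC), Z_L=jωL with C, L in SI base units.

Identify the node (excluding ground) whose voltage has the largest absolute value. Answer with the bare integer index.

Apply KCL at each of the 4 non-ground nodes and solve the resulting linear system.
Node n1: branches {I1, L1, C1, R6, R7, R8} → V_1 = 0.9849+0.1945j
Node n2: branches {R1, R2, L2, C2, R3, C3, R4, R6, R7, C4} → V_2 = -0.1376-0.04205j
Node n3: branches {I1, I2, C3, R5, L3, L4, C4, I3} → V_3 = -0.5742+2.097j
Node n4: branches {R1, R2, I2, R5, L3, I3} → V_4 = -1.333+1.176j

3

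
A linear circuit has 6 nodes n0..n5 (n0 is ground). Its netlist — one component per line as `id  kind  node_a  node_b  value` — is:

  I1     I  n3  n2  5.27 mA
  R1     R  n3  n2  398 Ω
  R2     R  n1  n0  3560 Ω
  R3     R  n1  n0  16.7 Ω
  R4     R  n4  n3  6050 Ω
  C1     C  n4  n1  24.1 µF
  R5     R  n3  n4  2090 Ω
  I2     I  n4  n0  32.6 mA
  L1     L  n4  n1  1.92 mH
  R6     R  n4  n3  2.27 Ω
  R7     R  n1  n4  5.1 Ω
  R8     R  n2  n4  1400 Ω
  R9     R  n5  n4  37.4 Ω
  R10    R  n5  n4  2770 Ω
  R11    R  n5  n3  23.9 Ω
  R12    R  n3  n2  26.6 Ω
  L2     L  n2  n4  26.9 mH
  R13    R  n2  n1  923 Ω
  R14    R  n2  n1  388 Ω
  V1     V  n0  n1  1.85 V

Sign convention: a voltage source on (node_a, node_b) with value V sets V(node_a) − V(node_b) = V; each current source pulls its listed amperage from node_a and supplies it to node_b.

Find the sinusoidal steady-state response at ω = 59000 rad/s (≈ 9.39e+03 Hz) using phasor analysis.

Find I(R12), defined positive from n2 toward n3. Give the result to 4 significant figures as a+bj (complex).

Element admittances at ω=59000 rad/s:
  I1: injects 0.00527 A into n2 (from n3)
  Y(R1) = 0.002513+0.000j S between n3,n2
  Y(R2) = 0.0002809+0.000j S between n1,n0
  Y(R3) = 0.05988+0.000j S between n1,n0
  Y(R4) = 0.0001653+0.000j S between n4,n3
  Y(C1) = 0.000+1.422j S between n4,n1
  Y(R5) = 0.0004785+0.000j S between n3,n4
  I2: injects 0.0326 A into n0 (from n4)
  Y(L1) = 0.000-0.008828j S between n4,n1
  Y(R6) = 0.4405+0.000j S between n4,n3
  Y(R7) = 0.1961+0.000j S between n1,n4
  Y(R8) = 0.0007143+0.000j S between n2,n4
  Y(R9) = 0.02674+0.000j S between n5,n4
  Y(R10) = 0.0003610+0.000j S between n5,n4
  Y(R11) = 0.04184+0.000j S between n5,n3
  Y(R12) = 0.03759+0.000j S between n3,n2
  Y(L2) = 0.000-0.0006301j S between n2,n4
  Y(R13) = 0.001083+0.000j S between n2,n1
  Y(R14) = 0.002577+0.000j S between n2,n1
  V1: constraint V(n0)−V(n1) = 1.85
Assemble and solve the 6×6 MNA system:
  V(n1)=-1.850+0.000j  V(n2)=-1.735+0.02268j  V(n3)=-1.854+0.02290j  V(n4)=-1.853+0.02292j  V(n5)=-1.854+0.02291j
  i(V1)=-0.07870+0.000j

0.004468-8.128e-06j A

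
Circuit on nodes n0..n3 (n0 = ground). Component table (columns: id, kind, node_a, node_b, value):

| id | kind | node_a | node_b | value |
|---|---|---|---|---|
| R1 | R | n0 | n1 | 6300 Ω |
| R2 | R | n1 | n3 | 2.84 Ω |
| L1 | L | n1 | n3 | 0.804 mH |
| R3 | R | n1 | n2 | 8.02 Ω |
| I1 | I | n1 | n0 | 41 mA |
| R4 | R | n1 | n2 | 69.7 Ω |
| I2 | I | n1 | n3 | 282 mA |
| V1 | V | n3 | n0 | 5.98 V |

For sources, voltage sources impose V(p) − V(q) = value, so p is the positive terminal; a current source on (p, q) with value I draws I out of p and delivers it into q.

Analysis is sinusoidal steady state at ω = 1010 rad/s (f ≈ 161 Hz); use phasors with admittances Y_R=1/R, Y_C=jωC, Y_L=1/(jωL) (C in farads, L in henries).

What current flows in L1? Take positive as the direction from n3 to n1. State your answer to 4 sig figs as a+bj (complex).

0.2994-0.08566j A

Element admittances at ω=1010 rad/s:
  Y(R1) = 0.0001587+0.000j S between n0,n1
  Y(R2) = 0.3521+0.000j S between n1,n3
  Y(L1) = 0.000-1.231j S between n1,n3
  Y(R3) = 0.1247+0.000j S between n1,n2
  I1: injects 0.041 A into n0 (from n1)
  Y(R4) = 0.01435+0.000j S between n1,n2
  I2: injects 0.282 A into n3 (from n1)
  V1: constraint V(n3)−V(n0) = 5.98
Assemble and solve the 4×4 MNA system:
  V(n1)=5.910-0.2432j  V(n2)=5.910-0.2432j  V(n3)=5.980+0.000j
  i(V1)=-0.04194+3.860e-05j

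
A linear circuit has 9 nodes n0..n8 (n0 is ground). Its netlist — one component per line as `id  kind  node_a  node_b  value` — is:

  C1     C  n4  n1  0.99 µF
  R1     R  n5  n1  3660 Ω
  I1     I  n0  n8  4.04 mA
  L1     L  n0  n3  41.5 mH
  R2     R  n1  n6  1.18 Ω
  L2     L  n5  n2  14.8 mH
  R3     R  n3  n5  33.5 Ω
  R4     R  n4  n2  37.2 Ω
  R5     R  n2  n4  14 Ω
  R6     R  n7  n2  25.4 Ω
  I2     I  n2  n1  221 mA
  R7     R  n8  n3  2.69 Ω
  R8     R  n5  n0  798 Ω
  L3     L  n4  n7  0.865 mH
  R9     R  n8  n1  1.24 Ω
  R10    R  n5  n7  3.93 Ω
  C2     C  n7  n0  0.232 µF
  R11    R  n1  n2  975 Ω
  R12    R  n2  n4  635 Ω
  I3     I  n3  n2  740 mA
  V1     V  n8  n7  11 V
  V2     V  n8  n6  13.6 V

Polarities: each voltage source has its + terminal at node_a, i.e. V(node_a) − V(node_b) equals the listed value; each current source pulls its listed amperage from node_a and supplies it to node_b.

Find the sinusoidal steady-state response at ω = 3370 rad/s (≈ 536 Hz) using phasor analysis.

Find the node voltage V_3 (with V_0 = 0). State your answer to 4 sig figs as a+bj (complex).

-0.6253+2.210j V

Apply KCL at each of the 8 non-ground nodes and solve the resulting linear system.
Node n1: branches {C1, R1, R2, I2, R9, R11} → V_1 = -4.839+2.227j
Node n2: branches {L2, R4, R5, R6, I2, R11, R12, I3} → V_2 = -5.496+3.338j
Node n3: branches {L1, R3, R7, I3} → V_3 = -0.6253+2.210j
Node n4: branches {C1, R4, R5, L3, R12} → V_4 = -9.058+3.283j
Node n5: branches {R1, L2, R3, R8, R10} → V_5 = -7.992+2.048j
Node n6: branches {R2, V2} → V_6 = -11.60+2.235j
Node n7: branches {R6, L3, R10, C2, V1} → V_7 = -9.001+2.235j
Node n8: branches {I1, R7, R9, V1, V2} → V_8 = 1.999+2.235j
Source currents: i(V1)=-0.7557-0.02231j, i(V2)=-5.730+0.006654j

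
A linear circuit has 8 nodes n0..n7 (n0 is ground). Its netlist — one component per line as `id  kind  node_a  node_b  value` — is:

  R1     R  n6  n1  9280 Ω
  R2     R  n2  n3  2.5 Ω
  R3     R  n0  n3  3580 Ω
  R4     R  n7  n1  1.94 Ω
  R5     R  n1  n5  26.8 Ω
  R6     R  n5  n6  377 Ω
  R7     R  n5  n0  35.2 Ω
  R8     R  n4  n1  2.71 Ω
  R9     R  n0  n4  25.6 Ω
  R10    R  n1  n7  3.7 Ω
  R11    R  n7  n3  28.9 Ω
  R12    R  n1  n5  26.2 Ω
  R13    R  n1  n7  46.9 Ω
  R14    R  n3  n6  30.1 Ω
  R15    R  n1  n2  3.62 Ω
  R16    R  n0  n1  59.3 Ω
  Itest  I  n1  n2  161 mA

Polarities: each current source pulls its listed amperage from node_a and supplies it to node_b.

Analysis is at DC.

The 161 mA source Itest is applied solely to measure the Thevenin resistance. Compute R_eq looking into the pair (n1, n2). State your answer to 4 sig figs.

Element admittances at DC:
  Y(R1) = 0.0001078 S between n6,n1
  Y(R2) = 0.4000 S between n2,n3
  Y(R3) = 0.0002793 S between n0,n3
  Y(R4) = 0.5155 S between n7,n1
  Y(R5) = 0.03731 S between n1,n5
  Y(R6) = 0.002653 S between n5,n6
  Y(R7) = 0.02841 S between n5,n0
  Y(R8) = 0.3690 S between n4,n1
  Y(R9) = 0.03906 S between n0,n4
  Y(R10) = 0.2703 S between n1,n7
  Y(R11) = 0.03460 S between n7,n3
  Y(R12) = 0.03817 S between n1,n5
  Y(R13) = 0.02132 S between n1,n7
  Y(R14) = 0.03322 S between n3,n6
  Y(R15) = 0.2762 S between n1,n2
  Y(R16) = 0.01686 S between n0,n1
  Itest: injects 0.161 A into n2 (from n1)
Assemble and solve the 7×7 MNA system:
  V(n1)=-0.006086  V(n2)=0.5146  V(n3)=0.4717  V(n4)=-0.005503  V(n5)=0.006542  V(n6)=0.4359  V(n7)=0.01356

R_eq = 3.234 Ω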